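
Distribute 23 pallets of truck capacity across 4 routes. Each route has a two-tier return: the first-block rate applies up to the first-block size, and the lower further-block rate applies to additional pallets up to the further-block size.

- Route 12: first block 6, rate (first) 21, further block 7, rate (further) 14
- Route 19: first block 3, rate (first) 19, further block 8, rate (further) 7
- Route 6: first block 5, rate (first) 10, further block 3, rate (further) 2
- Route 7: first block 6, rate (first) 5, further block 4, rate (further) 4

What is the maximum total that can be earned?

Treat each block as its own option and order by rate: Route 12/tier1 21 > Route 19/tier1 19 > Route 12/tier2 14 > Route 6/tier1 10 > Route 19/tier2 7 > Route 7/tier1 5 > Route 7/tier2 4 > Route 6/tier2 2.
Route 12/tier1 (21): +6 → 17 left.
Route 19 tier1 at 19: fill all 3 → 14 left.
Route 12 tier2 at 14: fill all 7 → 7 left.
Route 6/tier1 (10): +5 → 2 left.
Route 19 tier2 at 7: only 2 left, fill 2.
Total = 21×6 + 19×3 + 14×7 + 10×5 + 7×2 = 345.

345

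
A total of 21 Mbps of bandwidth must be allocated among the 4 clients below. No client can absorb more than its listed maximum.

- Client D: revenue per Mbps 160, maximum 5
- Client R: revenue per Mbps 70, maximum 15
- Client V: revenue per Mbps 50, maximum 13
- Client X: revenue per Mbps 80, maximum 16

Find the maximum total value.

Rank by revenue per Mbps: Client D 160 > Client X 80 > Client R 70 > Client V 50.
Give Client D 5 to hit its cap of 5 — 16 left.
Give Client X 16 to hit its cap of 16 — 0 left.
Total = 160×5 + 80×16 = 2080.

2080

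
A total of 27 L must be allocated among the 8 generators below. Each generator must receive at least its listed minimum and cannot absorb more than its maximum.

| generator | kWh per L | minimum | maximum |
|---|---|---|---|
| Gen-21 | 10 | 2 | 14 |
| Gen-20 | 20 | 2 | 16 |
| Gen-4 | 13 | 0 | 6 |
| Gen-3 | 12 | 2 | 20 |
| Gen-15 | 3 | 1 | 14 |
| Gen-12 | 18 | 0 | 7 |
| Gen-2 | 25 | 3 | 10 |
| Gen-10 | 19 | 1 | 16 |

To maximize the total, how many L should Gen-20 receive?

11

Meeting every minimum uses 2+2+0+2+1+0+3+1 = 11 L, leaving 16.
Rank by kWh per L: Gen-2 25 > Gen-20 20 > Gen-10 19 > Gen-12 18 > Gen-4 13 > Gen-3 12 > Gen-21 10 > Gen-15 3.
Give Gen-2 7 more to hit its cap of 10 — 9 left.
Gen-20 has room for 14 more but only 9 remain, so it gets 11.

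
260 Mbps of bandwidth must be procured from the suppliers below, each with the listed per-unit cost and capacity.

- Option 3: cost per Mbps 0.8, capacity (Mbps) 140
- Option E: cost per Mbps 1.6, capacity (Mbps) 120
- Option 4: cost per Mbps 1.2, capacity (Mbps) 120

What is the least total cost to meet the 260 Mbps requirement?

256

Fill from the cheapest supplier first.
Option 3 at 0.8: take all 140 Mbps ; 120 still needed.
Option 4 (1.2): use full 120 ; 0 Mbps to go.
Option E: unused.
Cost = 140×0.8 + 120×1.2 = 256.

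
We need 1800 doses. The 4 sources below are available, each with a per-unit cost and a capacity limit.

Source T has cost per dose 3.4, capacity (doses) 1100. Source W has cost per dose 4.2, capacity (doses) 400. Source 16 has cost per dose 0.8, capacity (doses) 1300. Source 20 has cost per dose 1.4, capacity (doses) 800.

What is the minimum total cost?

Use sources in increasing cost order.
Source 16 at 0.8: take all 1300 doses — 500 still needed.
Source 20 (1.4): take the remaining 500 — done.
Source T, Source W: unused.
Cost = 1300×0.8 + 500×1.4 = 1740.

1740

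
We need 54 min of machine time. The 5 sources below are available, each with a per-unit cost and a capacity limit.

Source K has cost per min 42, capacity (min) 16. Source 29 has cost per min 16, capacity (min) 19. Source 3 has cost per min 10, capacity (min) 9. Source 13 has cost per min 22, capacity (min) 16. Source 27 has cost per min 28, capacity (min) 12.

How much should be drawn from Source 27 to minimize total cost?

Fill from the cheapest source first.
Source 3 at 10: take all 9 min ; 45 still needed.
Source 29 (16): use full 19 ; 26 min to go.
Source 13 at 22: take all 16 min ; 10 still needed.
Source 27 (28): take the remaining 10 ; done.
Source K: unused.

10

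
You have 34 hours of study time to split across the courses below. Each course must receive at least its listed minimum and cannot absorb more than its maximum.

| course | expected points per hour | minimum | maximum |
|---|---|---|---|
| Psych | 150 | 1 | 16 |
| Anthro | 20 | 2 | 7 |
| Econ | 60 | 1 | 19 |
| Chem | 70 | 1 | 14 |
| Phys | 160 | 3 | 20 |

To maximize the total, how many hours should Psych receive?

Meeting every minimum uses 1+2+1+1+3 = 8 hours, leaving 26.
Order the courses by expected points per hour: Phys 160 > Psych 150 > Chem 70 > Econ 60 > Anthro 20.
Phys: +17 to 20 (cap) — 9 left.
Psych: +9 (room for 15) → 10. Pool exhausted.

10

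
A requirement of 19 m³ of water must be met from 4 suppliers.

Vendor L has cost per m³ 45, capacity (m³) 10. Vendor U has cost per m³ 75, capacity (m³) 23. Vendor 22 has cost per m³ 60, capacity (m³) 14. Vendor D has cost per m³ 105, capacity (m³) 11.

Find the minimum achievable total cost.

Fill from the cheapest supplier first.
Take 10 from Vendor L at 45 — need 9 more.
Take 9 from Vendor 22 at 60 to finish.
Vendor U, Vendor D: unused.
Cost = 10×45 + 9×60 = 990.

990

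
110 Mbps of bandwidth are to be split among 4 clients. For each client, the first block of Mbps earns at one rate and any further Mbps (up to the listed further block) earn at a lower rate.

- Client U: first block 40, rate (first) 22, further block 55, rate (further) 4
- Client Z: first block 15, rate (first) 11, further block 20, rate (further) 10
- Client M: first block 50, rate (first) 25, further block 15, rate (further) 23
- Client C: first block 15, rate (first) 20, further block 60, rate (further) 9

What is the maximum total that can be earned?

2575

Treat each block as its own option and order by rate: Client M/T1 25 > Client M/T2 23 > Client U/T1 22 > Client C/T1 20 > Client Z/T1 11 > Client Z/T2 10 > Client C/T2 9 > Client U/T2 4.
Client M/T1 (25): +50 ; 60 left.
Client M/T2 (23): +15 ; 45 left.
Client U T1 at 22: fill all 40 ; 5 left.
Client C/T1: +5 of 15 at 20; pool empty.
Total = 25×50 + 23×15 + 22×40 + 20×5 = 2575.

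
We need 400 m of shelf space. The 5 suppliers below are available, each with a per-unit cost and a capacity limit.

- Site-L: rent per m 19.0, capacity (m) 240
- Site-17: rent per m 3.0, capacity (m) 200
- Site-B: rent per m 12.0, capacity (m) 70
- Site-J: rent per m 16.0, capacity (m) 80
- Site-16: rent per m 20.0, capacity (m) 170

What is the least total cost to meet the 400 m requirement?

Cheapest first:
Site-17 at 3.0: take all 200 m → 200 still needed.
Site-B (12.0): use full 70 → 130 m to go.
Take 80 from Site-J at 16.0 → need 50 more.
Take 50 from Site-L at 19.0 to finish.
Site-16: unused.
Cost = 200×3.0 + 70×12.0 + 80×16.0 + 50×19.0 = 3670.

3670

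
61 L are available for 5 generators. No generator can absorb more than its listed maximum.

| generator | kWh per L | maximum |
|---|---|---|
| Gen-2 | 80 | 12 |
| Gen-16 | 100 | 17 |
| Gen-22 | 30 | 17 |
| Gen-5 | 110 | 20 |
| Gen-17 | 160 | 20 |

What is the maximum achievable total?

Rank by kWh per L: Gen-17 160 > Gen-5 110 > Gen-16 100 > Gen-2 80 > Gen-22 30.
Gen-17: +20 to 20 (cap) ; 41 left.
Gen-5 takes 20 to reach its cap of 20 ; 21 left.
Gen-16: +17 to 17 (cap) ; 4 left.
Only 4 left; Gen-2 takes them to reach 4.
Total = 80×4 + 100×17 + 110×20 + 160×20 = 7420.

7420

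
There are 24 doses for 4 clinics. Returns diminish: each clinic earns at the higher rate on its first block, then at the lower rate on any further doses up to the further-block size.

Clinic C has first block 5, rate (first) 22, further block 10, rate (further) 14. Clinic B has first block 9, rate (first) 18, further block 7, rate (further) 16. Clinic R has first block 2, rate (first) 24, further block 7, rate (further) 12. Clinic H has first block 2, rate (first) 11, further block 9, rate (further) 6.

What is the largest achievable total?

446

Treat each block as its own option and order by rate: Clinic R/tier1 24 > Clinic C/tier1 22 > Clinic B/tier1 18 > Clinic B/tier2 16 > Clinic C/tier2 14 > Clinic R/tier2 12 > Clinic H/tier1 11 > Clinic H/tier2 6.
Clinic R/tier1 (24): +2 → 22 left.
Clinic C/tier1 (22): +5 → 17 left.
Clinic B/tier1 (18): +9 → 8 left.
Fill Clinic B tier2 block (7 at 16) → 1 left.
Clinic C tier2 at 14: only 1 left, fill 1.
Total = 24×2 + 22×5 + 18×9 + 16×7 + 14×1 = 446.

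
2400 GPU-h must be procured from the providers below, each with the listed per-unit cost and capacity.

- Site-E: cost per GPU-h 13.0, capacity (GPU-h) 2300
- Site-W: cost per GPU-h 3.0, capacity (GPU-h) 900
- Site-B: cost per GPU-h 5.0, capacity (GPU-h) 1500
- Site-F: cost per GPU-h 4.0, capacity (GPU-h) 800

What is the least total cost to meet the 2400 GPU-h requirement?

Use providers in increasing cost order.
Take 900 from Site-W at 3.0 ; need 1500 more.
Site-F (4.0): use full 800 ; 700 GPU-h to go.
Site-B at 5.0: take 700 of its 1500 ; requirement met.
Site-E: unused.
Cost = 900×3.0 + 800×4.0 + 700×5.0 = 9400.

9400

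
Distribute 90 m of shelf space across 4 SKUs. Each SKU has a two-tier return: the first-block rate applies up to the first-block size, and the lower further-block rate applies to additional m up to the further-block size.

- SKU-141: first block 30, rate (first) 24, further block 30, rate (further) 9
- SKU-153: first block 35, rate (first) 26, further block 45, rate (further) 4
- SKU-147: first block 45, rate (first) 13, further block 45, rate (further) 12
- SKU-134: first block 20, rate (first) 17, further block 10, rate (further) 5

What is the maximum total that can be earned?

Rank every tier by rate: SKU-153/first 26 > SKU-141/first 24 > SKU-134/first 17 > SKU-147/first 13 > SKU-147/second 12 > SKU-141/second 9 > SKU-134/second 5 > SKU-153/second 4.
Fill SKU-153 first block (35 at 26) — 55 left.
SKU-141 first at 24: fill all 30 — 25 left.
SKU-134/first (17): +20 — 5 left.
SKU-147/first: +5 of 45 at 13; pool empty.
Total = 26×35 + 24×30 + 17×20 + 13×5 = 2035.

2035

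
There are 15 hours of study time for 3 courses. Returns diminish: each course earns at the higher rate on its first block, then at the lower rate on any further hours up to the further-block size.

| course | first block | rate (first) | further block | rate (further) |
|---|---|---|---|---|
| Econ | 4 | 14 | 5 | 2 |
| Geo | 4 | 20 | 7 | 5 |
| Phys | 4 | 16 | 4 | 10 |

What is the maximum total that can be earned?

Rank every tier by rate: Geo/first 20 > Phys/first 16 > Econ/first 14 > Phys/second 10 > Geo/second 5 > Econ/second 2.
Fill Geo first block (4 at 20) ; 11 left.
Phys/first (16): +4 ; 7 left.
Econ first at 14: fill all 4 ; 3 left.
Phys/second: +3 of 4 at 10; pool empty.
Total = 20×4 + 16×4 + 14×4 + 10×3 = 230.

230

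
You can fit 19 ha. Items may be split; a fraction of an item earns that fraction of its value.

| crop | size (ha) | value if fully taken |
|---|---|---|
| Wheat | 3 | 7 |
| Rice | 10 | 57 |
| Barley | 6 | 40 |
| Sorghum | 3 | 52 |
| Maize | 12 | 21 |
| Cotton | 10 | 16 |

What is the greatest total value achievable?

Best value per unit of size first: Sorghum 52/3≈17.3, Barley 40/6≈6.67, Rice 57/10≈5.7, Wheat 7/3≈2.33, Maize 21/12≈1.75, Cotton 16/10≈1.6.
All 3 ha of Sorghum fit (value 52) — 16 remain.
Barley: take in full, 6 ha for value 40 — 10 left.
Rice: take in full, 10 ha for value 57 — 0 left.
Total value = 149.

149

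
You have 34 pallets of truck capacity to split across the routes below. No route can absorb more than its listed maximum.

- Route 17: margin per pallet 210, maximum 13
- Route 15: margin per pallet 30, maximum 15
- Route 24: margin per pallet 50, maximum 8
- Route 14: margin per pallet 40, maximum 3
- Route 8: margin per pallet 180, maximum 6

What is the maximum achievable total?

Rank by margin per pallet: Route 17 210 > Route 8 180 > Route 24 50 > Route 14 40 > Route 15 30.
Give Route 17 13 to hit its cap of 13 → 21 left.
Route 8 takes 6 to reach its cap of 6 → 15 left.
Route 24: +8 to 8 (cap) → 7 left.
Route 14: +3 to 3 (cap) → 4 left.
Only 4 left; Route 15 takes them to reach 4.
Total = 210×13 + 30×4 + 50×8 + 40×3 + 180×6 = 4450.

4450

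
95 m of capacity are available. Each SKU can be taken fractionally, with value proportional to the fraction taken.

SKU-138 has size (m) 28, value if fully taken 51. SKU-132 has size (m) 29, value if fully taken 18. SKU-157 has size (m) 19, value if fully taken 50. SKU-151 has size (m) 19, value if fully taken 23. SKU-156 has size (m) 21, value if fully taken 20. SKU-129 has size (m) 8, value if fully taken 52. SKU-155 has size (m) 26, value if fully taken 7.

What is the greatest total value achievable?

196

Rank by value-to-size ratio: SKU-129 52/8≈6.5, SKU-157 50/19≈2.63, SKU-138 51/28≈1.82, SKU-151 23/19≈1.21, SKU-156 20/21≈0.952, SKU-132 18/29≈0.621, SKU-155 7/26≈0.269.
Take all of SKU-129 (8 m, value 52) → 87 m left.
All 19 m of SKU-157 fit (value 50) → 68 remain.
Take all of SKU-138 (28 m, value 51) → 40 m left.
SKU-151: take in full, 19 m for value 23 → 21 left.
SKU-156: take in full, 21 m for value 20 → 0 left.
Total value = 196.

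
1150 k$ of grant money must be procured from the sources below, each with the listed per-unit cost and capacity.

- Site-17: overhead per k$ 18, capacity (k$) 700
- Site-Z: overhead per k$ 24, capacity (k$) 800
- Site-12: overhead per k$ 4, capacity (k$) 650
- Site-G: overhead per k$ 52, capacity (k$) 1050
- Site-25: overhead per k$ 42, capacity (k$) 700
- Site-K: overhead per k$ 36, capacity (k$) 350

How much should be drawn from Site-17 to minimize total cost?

500

Fill from the cheapest source first.
Site-12 at 4: take all 650 k$ — 500 still needed.
Site-17 (18): take the remaining 500 — done.
Site-Z, Site-K, Site-25, Site-G: unused.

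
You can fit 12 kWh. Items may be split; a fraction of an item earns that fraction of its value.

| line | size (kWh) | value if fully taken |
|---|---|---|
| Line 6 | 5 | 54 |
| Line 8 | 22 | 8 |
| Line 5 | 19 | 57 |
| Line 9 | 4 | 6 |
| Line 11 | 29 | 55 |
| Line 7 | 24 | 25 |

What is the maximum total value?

75

Best value per unit of size first: Line 6 54/5≈10.8, Line 5 57/19≈3, Line 11 55/29≈1.9, Line 9 6/4≈1.5, Line 7 25/24≈1.04, Line 8 8/22≈0.364.
Line 6: take in full, 5 kWh for value 54 ; 7 left.
Only 7 kWh remain; take 7/19 of Line 5 for value 57×7/19 = 21.
Total value = 75.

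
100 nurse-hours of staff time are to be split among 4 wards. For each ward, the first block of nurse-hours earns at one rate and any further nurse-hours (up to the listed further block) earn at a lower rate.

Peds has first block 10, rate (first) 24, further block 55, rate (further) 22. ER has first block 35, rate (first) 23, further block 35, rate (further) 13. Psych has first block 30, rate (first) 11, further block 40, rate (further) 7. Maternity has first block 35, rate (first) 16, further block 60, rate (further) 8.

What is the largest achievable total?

Treat each block as its own option and order by rate: Peds/first 24 > ER/first 23 > Peds/second 22 > Maternity/first 16 > ER/second 13 > Psych/first 11 > Maternity/second 8 > Psych/second 7.
Peds/first (24): +10 — 90 left.
ER/first (23): +35 — 55 left.
Peds second at 22: fill all 55 — 0 left.
Total = 24×10 + 23×35 + 22×55 = 2255.

2255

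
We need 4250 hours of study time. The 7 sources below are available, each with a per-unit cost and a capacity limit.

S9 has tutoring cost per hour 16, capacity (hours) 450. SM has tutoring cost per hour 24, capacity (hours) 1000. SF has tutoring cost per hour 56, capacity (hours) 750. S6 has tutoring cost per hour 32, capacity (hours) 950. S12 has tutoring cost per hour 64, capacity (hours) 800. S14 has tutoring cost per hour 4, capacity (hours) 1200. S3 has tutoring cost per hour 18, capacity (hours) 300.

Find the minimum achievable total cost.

91400

Use sources in increasing cost order.
S14 (4): use full 1200 — 3050 hours to go.
S9 (16): use full 450 — 2600 hours to go.
Take 300 from S3 at 18 — need 2300 more.
SM at 24: take all 1000 hours — 1300 still needed.
S6 (32): use full 950 — 350 hours to go.
SF (56): take the remaining 350 — done.
S12: unused.
Cost = 1200×4 + 450×16 + 300×18 + 1000×24 + 950×32 + 350×56 = 91400.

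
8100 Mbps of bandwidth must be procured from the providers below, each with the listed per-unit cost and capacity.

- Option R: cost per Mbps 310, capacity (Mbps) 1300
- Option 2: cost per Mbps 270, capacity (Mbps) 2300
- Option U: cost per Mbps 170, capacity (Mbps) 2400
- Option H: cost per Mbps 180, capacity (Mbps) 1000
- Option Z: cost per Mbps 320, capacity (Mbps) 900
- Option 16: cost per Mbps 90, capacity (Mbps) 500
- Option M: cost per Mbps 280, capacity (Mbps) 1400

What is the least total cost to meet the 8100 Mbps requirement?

1801000

Fill from the cheapest provider first.
Take 500 from Option 16 at 90 ; need 7600 more.
Option U (170): use full 2400 ; 5200 Mbps to go.
Take 1000 from Option H at 180 ; need 4200 more.
Option 2 at 270: take all 2300 Mbps ; 1900 still needed.
Take 1400 from Option M at 280 ; need 500 more.
Option R (310): take the remaining 500 ; done.
Option Z: unused.
Cost = 500×90 + 2400×170 + 1000×180 + 2300×270 + 1400×280 + 500×310 = 1801000.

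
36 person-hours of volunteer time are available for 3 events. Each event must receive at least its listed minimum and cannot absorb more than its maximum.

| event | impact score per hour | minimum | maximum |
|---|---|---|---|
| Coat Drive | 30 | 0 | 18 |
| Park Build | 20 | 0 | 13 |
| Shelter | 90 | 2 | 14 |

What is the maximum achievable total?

Meeting every minimum uses 0+0+2 = 2 person-hours, leaving 34.
Highest impact score per hour first: Shelter 90 > Coat Drive 30 > Park Build 20.
Shelter: +12 to 14 (cap) — 22 left.
Coat Drive takes 18 more to reach its cap of 18 — 4 left.
Park Build: +4 (room for 13) → 4. Pool exhausted.
Total = 30×18 + 20×4 + 90×14 = 1880.

1880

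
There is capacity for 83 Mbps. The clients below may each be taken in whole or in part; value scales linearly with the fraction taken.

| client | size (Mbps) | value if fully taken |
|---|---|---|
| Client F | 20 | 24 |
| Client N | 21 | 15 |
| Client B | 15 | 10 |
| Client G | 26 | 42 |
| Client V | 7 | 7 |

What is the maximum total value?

Rank by value-to-size ratio: Client G 42/26≈1.62, Client F 24/20≈1.2, Client V 7/7≈1, Client N 15/21≈0.714, Client B 10/15≈0.667.
Take all of Client G (26 Mbps, value 42) — 57 Mbps left.
Client F: take in full, 20 Mbps for value 24 — 37 left.
Take all of Client V (7 Mbps, value 7) — 30 Mbps left.
Take all of Client N (21 Mbps, value 15) — 9 Mbps left.
Only 9 Mbps remain; take 9/15 of Client B for value 10×9/15 = 6.
Total value = 94.

94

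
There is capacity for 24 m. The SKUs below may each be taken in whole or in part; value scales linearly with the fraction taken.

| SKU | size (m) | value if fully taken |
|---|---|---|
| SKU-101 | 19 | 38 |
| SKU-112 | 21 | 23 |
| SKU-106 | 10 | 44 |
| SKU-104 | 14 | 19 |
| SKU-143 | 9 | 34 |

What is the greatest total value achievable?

Best value per unit of size first: SKU-106 44/10≈4.4, SKU-143 34/9≈3.78, SKU-101 38/19≈2, SKU-104 19/14≈1.36, SKU-112 23/21≈1.1.
SKU-106: take in full, 10 m for value 44 ; 14 left.
All 9 m of SKU-143 fit (value 34) ; 5 remain.
5 m left: a 5/19 share of SKU-101 gives 38×5/19 = 10.
Total value = 88.

88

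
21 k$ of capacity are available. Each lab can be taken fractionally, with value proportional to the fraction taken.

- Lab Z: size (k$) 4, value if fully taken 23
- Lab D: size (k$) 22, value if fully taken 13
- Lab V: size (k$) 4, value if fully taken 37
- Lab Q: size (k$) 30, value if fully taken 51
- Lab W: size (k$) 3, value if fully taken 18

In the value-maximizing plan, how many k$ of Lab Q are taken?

10

Sort by value density: Lab V 37/4≈9.25, Lab W 18/3≈6, Lab Z 23/4≈5.75, Lab Q 51/30≈1.7, Lab D 13/22≈0.591.
Lab V: take in full, 4 k$ for value 37 → 17 left.
Lab W: take in full, 3 k$ for value 18 → 14 left.
All 4 k$ of Lab Z fit (value 23) → 10 remain.
Fill the last 10 k$ with part of Lab Q: 10/30 of it earns 17.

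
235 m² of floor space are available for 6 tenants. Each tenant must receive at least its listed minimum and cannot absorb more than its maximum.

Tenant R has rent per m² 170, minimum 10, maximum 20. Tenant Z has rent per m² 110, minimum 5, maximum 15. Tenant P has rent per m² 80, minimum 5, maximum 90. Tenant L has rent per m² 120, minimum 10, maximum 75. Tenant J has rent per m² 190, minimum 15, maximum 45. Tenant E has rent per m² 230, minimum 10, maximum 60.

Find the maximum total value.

Meeting every minimum uses 10+5+5+10+15+10 = 55 m², leaving 180.
Rank by rent per m²: Tenant E 230 > Tenant J 190 > Tenant R 170 > Tenant L 120 > Tenant Z 110 > Tenant P 80.
Tenant E: +50 to 60 (cap) ; 130 left.
Tenant J takes 30 more to reach its cap of 45 ; 100 left.
Tenant R: +10 to 20 (cap) ; 90 left.
Tenant L: +65 to 75 (cap) ; 25 left.
Tenant Z takes 10 more to reach its cap of 15 ; 15 left.
Only 15 left; Tenant P takes them to reach 20.
Total = 170×20 + 110×15 + 80×20 + 120×75 + 190×45 + 230×60 = 38000.

38000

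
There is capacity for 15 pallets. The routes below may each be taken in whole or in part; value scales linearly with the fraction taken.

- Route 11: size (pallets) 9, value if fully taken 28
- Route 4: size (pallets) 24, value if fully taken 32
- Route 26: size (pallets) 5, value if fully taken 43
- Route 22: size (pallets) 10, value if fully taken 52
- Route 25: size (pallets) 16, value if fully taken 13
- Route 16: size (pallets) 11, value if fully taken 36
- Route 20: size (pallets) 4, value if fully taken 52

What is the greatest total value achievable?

126.2

Rank by value-to-size ratio: Route 20 52/4≈13, Route 26 43/5≈8.6, Route 22 52/10≈5.2, Route 16 36/11≈3.27, Route 11 28/9≈3.11, Route 4 32/24≈1.33, Route 25 13/16≈0.812.
All 4 pallets of Route 20 fit (value 52) → 11 remain.
Route 26: take in full, 5 pallets for value 43 → 6 left.
Only 6 pallets remain; take 6/10 of Route 22 for value 52×6/10 = 31.2.
Total value = 126.2.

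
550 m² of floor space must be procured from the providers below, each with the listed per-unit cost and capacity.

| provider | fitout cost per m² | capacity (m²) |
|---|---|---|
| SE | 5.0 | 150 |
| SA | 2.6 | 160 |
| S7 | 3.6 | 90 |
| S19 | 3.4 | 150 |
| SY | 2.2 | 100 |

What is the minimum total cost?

Cheapest first:
Take 100 from SY at 2.2 ; need 450 more.
SA (2.6): use full 160 ; 290 m² to go.
Take 150 from S19 at 3.4 ; need 140 more.
S7 at 3.6: take all 90 m² ; 50 still needed.
SE (5.0): take the remaining 50 ; done.
Cost = 100×2.2 + 160×2.6 + 150×3.4 + 90×3.6 + 50×5.0 = 1720.

1720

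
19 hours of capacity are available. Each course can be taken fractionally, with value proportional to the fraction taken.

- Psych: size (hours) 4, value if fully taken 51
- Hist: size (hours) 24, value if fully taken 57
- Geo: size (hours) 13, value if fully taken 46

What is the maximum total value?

Rank by value-to-size ratio: Psych 51/4≈12.8, Geo 46/13≈3.54, Hist 57/24≈2.38.
Take all of Psych (4 hours, value 51) → 15 hours left.
Take all of Geo (13 hours, value 46) → 2 hours left.
Fill the last 2 hours with part of Hist: 2/24 of it earns 4.75.
Total value = 101.75.

101.75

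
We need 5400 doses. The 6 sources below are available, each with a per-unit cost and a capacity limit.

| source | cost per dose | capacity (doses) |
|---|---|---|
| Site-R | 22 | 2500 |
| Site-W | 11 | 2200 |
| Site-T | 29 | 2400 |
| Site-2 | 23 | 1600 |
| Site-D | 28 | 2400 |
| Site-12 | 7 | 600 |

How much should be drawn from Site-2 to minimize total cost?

100

Use sources in increasing cost order.
Site-12 (7): use full 600 ; 4800 doses to go.
Take 2200 from Site-W at 11 ; need 2600 more.
Site-R (22): use full 2500 ; 100 doses to go.
Site-2 at 23: take 100 of its 1600 ; requirement met.
Site-D, Site-T: unused.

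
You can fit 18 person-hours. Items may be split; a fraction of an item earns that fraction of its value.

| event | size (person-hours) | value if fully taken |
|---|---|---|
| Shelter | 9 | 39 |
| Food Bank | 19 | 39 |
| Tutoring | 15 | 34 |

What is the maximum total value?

Rank by value-to-size ratio: Shelter 39/9≈4.33, Tutoring 34/15≈2.27, Food Bank 39/19≈2.05.
Shelter: take in full, 9 person-hours for value 39 → 9 left.
9 person-hours left: a 9/15 share of Tutoring gives 34×9/15 = 20.4.
Total value = 59.4.

59.4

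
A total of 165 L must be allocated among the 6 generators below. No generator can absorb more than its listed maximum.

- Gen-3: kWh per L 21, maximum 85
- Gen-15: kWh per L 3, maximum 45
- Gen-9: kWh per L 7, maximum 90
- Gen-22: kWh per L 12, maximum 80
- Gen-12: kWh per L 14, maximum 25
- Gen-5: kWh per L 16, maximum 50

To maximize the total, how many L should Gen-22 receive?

Highest kWh per L first: Gen-3 21 > Gen-5 16 > Gen-12 14 > Gen-22 12 > Gen-9 7 > Gen-15 3.
Gen-3 takes 85 to reach its cap of 85 — 80 left.
Give Gen-5 50 to hit its cap of 50 — 30 left.
Gen-12 takes 25 to reach its cap of 25 — 5 left.
Gen-22 has room for 80 but only 5 remain, so it gets 5.

5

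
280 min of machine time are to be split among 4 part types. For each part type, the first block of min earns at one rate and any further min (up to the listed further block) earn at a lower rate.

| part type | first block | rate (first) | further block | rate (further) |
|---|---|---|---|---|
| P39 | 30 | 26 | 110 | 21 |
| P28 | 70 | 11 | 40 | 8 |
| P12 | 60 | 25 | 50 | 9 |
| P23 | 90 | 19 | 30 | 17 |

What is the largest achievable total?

6110

Order all 8 blocks by rate: P39/tier1 26 > P12/tier1 25 > P39/tier2 21 > P23/tier1 19 > P23/tier2 17 > P28/tier1 11 > P12/tier2 9 > P28/tier2 8.
P39/tier1 (26): +30 → 250 left.
Fill P12 tier1 block (60 at 25) → 190 left.
P39 tier2 at 21: fill all 110 → 80 left.
P23/tier1: +80 of 90 at 19; pool empty.
Total = 26×30 + 25×60 + 21×110 + 19×80 = 6110.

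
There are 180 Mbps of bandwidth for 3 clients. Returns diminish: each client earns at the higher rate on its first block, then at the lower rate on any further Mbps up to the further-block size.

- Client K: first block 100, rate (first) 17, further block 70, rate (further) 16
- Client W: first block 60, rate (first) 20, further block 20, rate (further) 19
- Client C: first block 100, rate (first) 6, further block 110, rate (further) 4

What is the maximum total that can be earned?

Rank every tier by rate: Client W/first 20 > Client W/second 19 > Client K/first 17 > Client K/second 16 > Client C/first 6 > Client C/second 4.
Client W first at 20: fill all 60 — 120 left.
Client W second at 19: fill all 20 — 100 left.
Client K first at 17: fill all 100 — 0 left.
Total = 20×60 + 19×20 + 17×100 = 3280.

3280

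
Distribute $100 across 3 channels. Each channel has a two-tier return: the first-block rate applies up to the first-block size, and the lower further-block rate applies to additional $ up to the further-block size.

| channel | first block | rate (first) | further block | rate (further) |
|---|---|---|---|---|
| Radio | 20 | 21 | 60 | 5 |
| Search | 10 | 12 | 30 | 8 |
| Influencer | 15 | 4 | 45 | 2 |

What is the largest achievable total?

980

Order all 6 blocks by rate: Radio/T1 21 > Search/T1 12 > Search/T2 8 > Radio/T2 5 > Influencer/T1 4 > Influencer/T2 2.
Radio/T1 (21): +20 → 80 left.
Search T1 at 12: fill all 10 → 70 left.
Fill Search T2 block (30 at 8) → 40 left.
40 remain; put them into Radio T2 at 5.
Total = 21×20 + 12×10 + 8×30 + 5×40 = 980.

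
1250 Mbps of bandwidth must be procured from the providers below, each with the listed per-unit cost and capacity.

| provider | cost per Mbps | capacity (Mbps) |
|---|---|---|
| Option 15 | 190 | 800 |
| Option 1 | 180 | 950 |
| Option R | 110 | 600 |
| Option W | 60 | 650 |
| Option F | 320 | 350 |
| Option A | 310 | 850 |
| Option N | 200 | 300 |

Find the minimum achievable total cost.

105000

Use providers in increasing cost order.
Option W (60): use full 650 ; 600 Mbps to go.
Option R at 110: take all 600 Mbps ; 0 still needed.
Option 1, Option 15, Option N, Option A, Option F: unused.
Cost = 650×60 + 600×110 = 105000.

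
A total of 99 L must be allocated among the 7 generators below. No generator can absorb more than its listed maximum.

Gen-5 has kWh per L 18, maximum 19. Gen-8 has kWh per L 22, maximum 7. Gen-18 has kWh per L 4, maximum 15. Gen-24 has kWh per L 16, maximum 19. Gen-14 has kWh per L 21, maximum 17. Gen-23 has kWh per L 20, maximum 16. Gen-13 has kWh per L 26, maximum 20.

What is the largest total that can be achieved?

2001

Highest kWh per L first: Gen-13 26 > Gen-8 22 > Gen-14 21 > Gen-23 20 > Gen-5 18 > Gen-24 16 > Gen-18 4.
Gen-13 takes 20 to reach its cap of 20 → 79 left.
Gen-8 takes 7 to reach its cap of 7 → 72 left.
Gen-14 takes 17 to reach its cap of 17 → 55 left.
Gen-23: +16 to 16 (cap) → 39 left.
Give Gen-5 19 to hit its cap of 19 → 20 left.
Gen-24 takes 19 to reach its cap of 19 → 1 left.
Gen-18: +1 (room for 15) → 1. Pool exhausted.
Total = 18×19 + 22×7 + 4×1 + 16×19 + 21×17 + 20×16 + 26×20 = 2001.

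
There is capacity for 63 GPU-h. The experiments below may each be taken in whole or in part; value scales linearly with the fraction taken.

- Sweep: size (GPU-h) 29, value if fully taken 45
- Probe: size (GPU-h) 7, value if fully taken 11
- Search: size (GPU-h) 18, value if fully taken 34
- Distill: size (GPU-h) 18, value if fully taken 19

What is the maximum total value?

99.5

Rank by value-to-size ratio: Search 34/18≈1.89, Probe 11/7≈1.57, Sweep 45/29≈1.55, Distill 19/18≈1.06.
Take all of Search (18 GPU-h, value 34) — 45 GPU-h left.
Take all of Probe (7 GPU-h, value 11) — 38 GPU-h left.
Take all of Sweep (29 GPU-h, value 45) — 9 GPU-h left.
9 GPU-h left: a 9/18 share of Distill gives 19×9/18 = 9.5.
Total value = 99.5.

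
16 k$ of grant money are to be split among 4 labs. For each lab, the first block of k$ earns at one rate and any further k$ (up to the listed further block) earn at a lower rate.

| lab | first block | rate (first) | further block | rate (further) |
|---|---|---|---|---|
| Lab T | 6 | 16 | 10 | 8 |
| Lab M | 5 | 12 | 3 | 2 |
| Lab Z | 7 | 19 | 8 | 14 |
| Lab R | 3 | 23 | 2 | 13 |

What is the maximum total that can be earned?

Treat each block as its own option and order by rate: Lab R/first 23 > Lab Z/first 19 > Lab T/first 16 > Lab Z/second 14 > Lab R/second 13 > Lab M/first 12 > Lab T/second 8 > Lab M/second 2.
Lab R/first (23): +3 ; 13 left.
Lab Z first at 19: fill all 7 ; 6 left.
Lab T first at 16: fill all 6 ; 0 left.
Total = 23×3 + 19×7 + 16×6 = 298.

298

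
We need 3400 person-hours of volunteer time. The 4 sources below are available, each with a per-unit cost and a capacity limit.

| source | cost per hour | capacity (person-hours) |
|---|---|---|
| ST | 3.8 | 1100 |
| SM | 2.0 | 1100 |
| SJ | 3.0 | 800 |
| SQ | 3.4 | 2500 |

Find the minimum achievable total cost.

9700

Fill from the cheapest source first.
SM at 2.0: take all 1100 person-hours — 2300 still needed.
Take 800 from SJ at 3.0 — need 1500 more.
Take 1500 from SQ at 3.4 to finish.
ST: unused.
Cost = 1100×2.0 + 800×3.0 + 1500×3.4 = 9700.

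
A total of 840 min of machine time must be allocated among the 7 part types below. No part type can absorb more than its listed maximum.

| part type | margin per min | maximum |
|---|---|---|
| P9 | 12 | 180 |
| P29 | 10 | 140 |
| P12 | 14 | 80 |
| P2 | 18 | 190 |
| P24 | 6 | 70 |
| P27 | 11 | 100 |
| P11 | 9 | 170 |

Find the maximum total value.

Highest margin per min first: P2 18 > P12 14 > P9 12 > P27 11 > P29 10 > P11 9 > P24 6.
P2 takes 190 to reach its cap of 190 ; 650 left.
P12: +80 to 80 (cap) ; 570 left.
Give P9 180 to hit its cap of 180 ; 390 left.
Give P27 100 to hit its cap of 100 ; 290 left.
P29 takes 140 to reach its cap of 140 ; 150 left.
P11 has room for 170 but only 150 remain, so it gets 150.
Total = 12×180 + 10×140 + 14×80 + 18×190 + 11×100 + 9×150 = 10550.

10550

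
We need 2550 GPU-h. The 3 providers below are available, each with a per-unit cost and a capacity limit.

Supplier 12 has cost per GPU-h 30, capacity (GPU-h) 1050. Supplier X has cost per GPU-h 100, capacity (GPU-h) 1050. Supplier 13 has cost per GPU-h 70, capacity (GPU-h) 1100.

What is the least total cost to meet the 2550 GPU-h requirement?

Cheapest first:
Take 1050 from Supplier 12 at 30 → need 1500 more.
Supplier 13 at 70: take all 1100 GPU-h → 400 still needed.
Take 400 from Supplier X at 100 to finish.
Cost = 1050×30 + 1100×70 + 400×100 = 148500.

148500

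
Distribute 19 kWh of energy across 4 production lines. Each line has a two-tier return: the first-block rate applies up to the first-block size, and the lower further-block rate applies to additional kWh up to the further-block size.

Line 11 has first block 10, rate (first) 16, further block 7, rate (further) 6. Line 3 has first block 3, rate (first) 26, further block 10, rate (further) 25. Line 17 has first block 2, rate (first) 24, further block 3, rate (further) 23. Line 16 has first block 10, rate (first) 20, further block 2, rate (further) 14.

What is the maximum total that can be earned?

Rank every tier by rate: Line 3/T1 26 > Line 3/T2 25 > Line 17/T1 24 > Line 17/T2 23 > Line 16/T1 20 > Line 11/T1 16 > Line 16/T2 14 > Line 11/T2 6.
Line 3/T1 (26): +3 — 16 left.
Line 3 T2 at 25: fill all 10 — 6 left.
Line 17 T1 at 24: fill all 2 — 4 left.
Fill Line 17 T2 block (3 at 23) — 1 left.
Line 16/T1: +1 of 10 at 20; pool empty.
Total = 26×3 + 25×10 + 24×2 + 23×3 + 20×1 = 465.

465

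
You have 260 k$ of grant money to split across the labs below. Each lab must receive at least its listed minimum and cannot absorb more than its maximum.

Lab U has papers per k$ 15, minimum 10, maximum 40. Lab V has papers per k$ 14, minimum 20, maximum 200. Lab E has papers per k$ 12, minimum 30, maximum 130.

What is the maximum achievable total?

3620

Meeting every minimum uses 10+20+30 = 60 k$, leaving 200.
Order the labs by papers per k$: Lab U 15 > Lab V 14 > Lab E 12.
Lab U: +30 to 40 (cap) — 170 left.
Lab V has room for 180 more but only 170 remain, so it gets 190.
Total = 15×40 + 14×190 + 12×30 = 3620.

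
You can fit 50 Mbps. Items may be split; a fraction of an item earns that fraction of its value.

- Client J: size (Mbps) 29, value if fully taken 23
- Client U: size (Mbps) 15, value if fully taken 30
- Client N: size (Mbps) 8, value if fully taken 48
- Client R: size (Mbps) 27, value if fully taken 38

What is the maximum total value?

Rank by value-to-size ratio: Client N 48/8≈6, Client U 30/15≈2, Client R 38/27≈1.41, Client J 23/29≈0.793.
Take all of Client N (8 Mbps, value 48) — 42 Mbps left.
Client U: take in full, 15 Mbps for value 30 — 27 left.
Take all of Client R (27 Mbps, value 38) — 0 Mbps left.
Total value = 116.

116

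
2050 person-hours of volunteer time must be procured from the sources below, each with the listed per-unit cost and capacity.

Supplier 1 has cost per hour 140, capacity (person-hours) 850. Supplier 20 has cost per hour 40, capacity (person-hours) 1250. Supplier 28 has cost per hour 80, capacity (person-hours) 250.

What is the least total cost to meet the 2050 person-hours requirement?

Use sources in increasing cost order.
Take 1250 from Supplier 20 at 40 — need 800 more.
Take 250 from Supplier 28 at 80 — need 550 more.
Supplier 1 (140): take the remaining 550 — done.
Cost = 1250×40 + 250×80 + 550×140 = 147000.

147000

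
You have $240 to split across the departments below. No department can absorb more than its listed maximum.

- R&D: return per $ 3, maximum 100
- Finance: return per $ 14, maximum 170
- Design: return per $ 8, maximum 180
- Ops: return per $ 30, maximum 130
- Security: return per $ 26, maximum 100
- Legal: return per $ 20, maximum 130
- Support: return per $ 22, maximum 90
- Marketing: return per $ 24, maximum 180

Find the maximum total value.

6740

Highest return per $ first: Ops 30 > Security 26 > Marketing 24 > Support 22 > Legal 20 > Finance 14 > Design 8 > R&D 3.
Give Ops 130 to hit its cap of 130 → 110 left.
Give Security 100 to hit its cap of 100 → 10 left.
Marketing: +10 (room for 180) → 10. Pool exhausted.
Total = 30×130 + 26×100 + 24×10 = 6740.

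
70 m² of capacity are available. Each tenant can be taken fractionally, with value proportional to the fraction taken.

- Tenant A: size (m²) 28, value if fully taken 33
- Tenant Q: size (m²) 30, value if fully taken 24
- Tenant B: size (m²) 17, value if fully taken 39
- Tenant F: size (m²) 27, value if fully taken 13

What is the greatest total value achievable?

92

Sort by value density: Tenant B 39/17≈2.29, Tenant A 33/28≈1.18, Tenant Q 24/30≈0.8, Tenant F 13/27≈0.481.
Take all of Tenant B (17 m², value 39) ; 53 m² left.
Take all of Tenant A (28 m², value 33) ; 25 m² left.
Only 25 m² remain; take 25/30 of Tenant Q for value 24×25/30 = 20.
Total value = 92.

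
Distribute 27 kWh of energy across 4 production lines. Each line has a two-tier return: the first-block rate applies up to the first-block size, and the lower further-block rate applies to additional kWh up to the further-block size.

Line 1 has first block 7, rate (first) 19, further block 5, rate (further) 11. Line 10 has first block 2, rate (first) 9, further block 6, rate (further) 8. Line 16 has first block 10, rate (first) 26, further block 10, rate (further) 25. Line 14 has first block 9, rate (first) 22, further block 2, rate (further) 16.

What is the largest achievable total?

664

Order all 8 blocks by rate: Line 16/T1 26 > Line 16/T2 25 > Line 14/T1 22 > Line 1/T1 19 > Line 14/T2 16 > Line 1/T2 11 > Line 10/T1 9 > Line 10/T2 8.
Fill Line 16 T1 block (10 at 26) ; 17 left.
Line 16/T2 (25): +10 ; 7 left.
Line 14 T1 at 22: only 7 left, fill 7.
Total = 26×10 + 25×10 + 22×7 = 664.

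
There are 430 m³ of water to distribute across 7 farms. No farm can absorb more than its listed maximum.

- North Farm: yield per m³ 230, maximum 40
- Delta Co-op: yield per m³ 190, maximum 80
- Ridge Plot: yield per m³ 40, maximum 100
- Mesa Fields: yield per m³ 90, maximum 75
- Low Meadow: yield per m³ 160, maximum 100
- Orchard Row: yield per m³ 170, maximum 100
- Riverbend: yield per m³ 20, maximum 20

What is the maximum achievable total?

65550

Highest yield per m³ first: North Farm 230 > Delta Co-op 190 > Orchard Row 170 > Low Meadow 160 > Mesa Fields 90 > Ridge Plot 40 > Riverbend 20.
North Farm takes 40 to reach its cap of 40 → 390 left.
Delta Co-op: +80 to 80 (cap) → 310 left.
Give Orchard Row 100 to hit its cap of 100 → 210 left.
Give Low Meadow 100 to hit its cap of 100 → 110 left.
Give Mesa Fields 75 to hit its cap of 75 → 35 left.
Ridge Plot has room for 100 but only 35 remain, so it gets 35.
Total = 230×40 + 190×80 + 40×35 + 90×75 + 160×100 + 170×100 = 65550.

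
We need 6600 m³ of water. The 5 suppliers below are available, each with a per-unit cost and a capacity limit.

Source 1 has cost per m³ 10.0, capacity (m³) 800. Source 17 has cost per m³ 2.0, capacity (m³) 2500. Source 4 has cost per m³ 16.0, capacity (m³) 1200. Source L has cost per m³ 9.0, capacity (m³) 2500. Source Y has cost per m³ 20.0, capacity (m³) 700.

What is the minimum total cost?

48300

Cheapest first:
Source 17 at 2.0: take all 2500 m³ → 4100 still needed.
Source L at 9.0: take all 2500 m³ → 1600 still needed.
Source 1 (10.0): use full 800 → 800 m³ to go.
Source 4 at 16.0: take 800 of its 1200 → requirement met.
Source Y: unused.
Cost = 2500×2.0 + 2500×9.0 + 800×10.0 + 800×16.0 = 48300.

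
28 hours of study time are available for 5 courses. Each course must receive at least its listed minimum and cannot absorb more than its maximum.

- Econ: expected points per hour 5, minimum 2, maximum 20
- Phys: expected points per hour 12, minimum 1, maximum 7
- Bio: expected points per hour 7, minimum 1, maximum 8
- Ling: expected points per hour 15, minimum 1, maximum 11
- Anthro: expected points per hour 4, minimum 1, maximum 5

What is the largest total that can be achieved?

Meeting every minimum uses 2+1+1+1+1 = 6 hours, leaving 22.
Highest expected points per hour first: Ling 15 > Phys 12 > Bio 7 > Econ 5 > Anthro 4.
Give Ling 10 more to hit its cap of 11 ; 12 left.
Give Phys 6 more to hit its cap of 7 ; 6 left.
Bio has room for 7 more but only 6 remain, so it gets 7.
Total = 5×2 + 12×7 + 7×7 + 15×11 + 4×1 = 312.

312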